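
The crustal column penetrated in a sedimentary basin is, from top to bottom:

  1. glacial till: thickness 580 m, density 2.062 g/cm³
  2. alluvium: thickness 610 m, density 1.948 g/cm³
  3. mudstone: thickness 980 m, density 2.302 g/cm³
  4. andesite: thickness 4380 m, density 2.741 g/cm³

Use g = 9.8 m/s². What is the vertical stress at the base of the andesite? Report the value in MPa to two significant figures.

glacial till: 2062 kg/m³ × 9.8 m/s² × 580 m = 1.172×10^7 Pa = 11.72 MPa
alluvium: 1948 kg/m³ × 9.8 m/s² × 610 m = 1.165×10^7 Pa = 11.65 MPa
mudstone: 2302 kg/m³ × 9.8 m/s² × 980 m = 2.211×10^7 Pa = 22.11 MPa
andesite: 2741 kg/m³ × 9.8 m/s² × 4380 m = 1.177×10^8 Pa = 117.7 MPa
Total = 11.72 + 11.65 + 22.11 + 117.7 = 163.13 MPa

160 MPa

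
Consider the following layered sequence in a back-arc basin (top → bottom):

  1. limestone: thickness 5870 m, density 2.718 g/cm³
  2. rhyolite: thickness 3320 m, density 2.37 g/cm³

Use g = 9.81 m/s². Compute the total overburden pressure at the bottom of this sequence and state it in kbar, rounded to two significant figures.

limestone: 2718 kg/m³ × 9.81 m/s² × 5870 m = 1.565×10^8 Pa = 1.565 kbar
rhyolite: 2370 kg/m³ × 9.81 m/s² × 3320 m = 7.719×10^7 Pa = 0.7719 kbar
Total = 1.565 + 0.7719 = 2.3370 kbar

2.3 kbar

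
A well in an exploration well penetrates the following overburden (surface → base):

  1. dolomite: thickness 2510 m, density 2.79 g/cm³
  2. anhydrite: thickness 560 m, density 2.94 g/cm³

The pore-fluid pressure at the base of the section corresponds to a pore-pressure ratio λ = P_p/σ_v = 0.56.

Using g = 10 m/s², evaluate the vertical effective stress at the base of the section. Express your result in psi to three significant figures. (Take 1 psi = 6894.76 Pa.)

Overburden (lithostatic) stress σ_v:
dolomite: 2790 kg/m³ × 10 m/s² × 2510 m = 7.003×10^7 Pa = 70.03 MPa
anhydrite: 2940 kg/m³ × 10 m/s² × 560 m = 1.646×10^7 Pa = 16.46 MPa
Total = 70.03 + 16.46 = 86.493 MPa
Pore pressure P_p = λ·σ_v = 0.56 × 86.49 MPa = 48.44 MPa
Effective stress σ' = σ_v − P_p = 86.49 − 48.44 = 38.057 MPa = 5519.7 psi

5520 psi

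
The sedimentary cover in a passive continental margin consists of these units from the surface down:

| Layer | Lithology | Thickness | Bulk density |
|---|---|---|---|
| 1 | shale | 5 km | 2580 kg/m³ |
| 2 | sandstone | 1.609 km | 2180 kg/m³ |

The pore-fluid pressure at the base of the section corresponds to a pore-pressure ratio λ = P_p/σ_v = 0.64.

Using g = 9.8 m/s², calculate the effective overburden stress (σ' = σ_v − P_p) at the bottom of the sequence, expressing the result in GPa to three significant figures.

Overburden (lithostatic) stress σ_v:
shale: 2580 kg/m³ × 9.8 m/s² × 5000 m = 1.264×10^8 Pa = 126.4 MPa
sandstone: 2180 kg/m³ × 9.8 m/s² × 1609 m = 3.437×10^7 Pa = 34.37 MPa
Total = 126.4 + 34.37 = 160.79 MPa
Pore pressure P_p = λ·σ_v = 0.64 × 160.8 MPa = 102.9 MPa
Effective stress σ' = σ_v − P_p = 160.8 − 102.9 = 57.886 MPa = 0.057886 GPa

0.0579 GPa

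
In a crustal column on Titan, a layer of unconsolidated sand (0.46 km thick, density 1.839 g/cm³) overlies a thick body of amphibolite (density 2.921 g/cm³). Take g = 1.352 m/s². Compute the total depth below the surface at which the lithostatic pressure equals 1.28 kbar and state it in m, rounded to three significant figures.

32600 m

Pressure at base of upper layers: 1839×1.352×460 = 1.144×10^6 Pa = 0.01144 kbar
Remaining pressure to be supplied by amphibolite: 1.280×10^8 − 1.144×10^6 = 1.269×10^8 Pa
Additional depth in amphibolite = 1.269×10^8 Pa / (2921 kg/m³ × 1.352 m/s²) = 32122 m
Total depth = 460 m + 32122 m = 32582 m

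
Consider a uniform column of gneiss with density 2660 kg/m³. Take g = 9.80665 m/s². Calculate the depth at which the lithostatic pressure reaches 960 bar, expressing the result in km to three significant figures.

h = P/(ρg) = 960 bar / (2660 kg/m³ × 9.80665 m/s²) = 9.600×10^7 Pa / 26086 Pa/m = 3680.2 m
= 3.6802 km

3.68 km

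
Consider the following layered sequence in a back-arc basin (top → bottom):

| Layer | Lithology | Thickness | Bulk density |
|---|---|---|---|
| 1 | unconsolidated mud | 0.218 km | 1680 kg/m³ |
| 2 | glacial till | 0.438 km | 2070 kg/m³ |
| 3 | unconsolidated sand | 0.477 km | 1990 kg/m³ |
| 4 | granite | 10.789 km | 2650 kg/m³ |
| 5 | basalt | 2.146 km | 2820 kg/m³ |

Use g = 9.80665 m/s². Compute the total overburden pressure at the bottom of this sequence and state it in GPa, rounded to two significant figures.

unconsolidated mud: 1680 kg/m³ × 9.80665 m/s² × 218 m = 3.592×10^6 Pa = 3.592×10^-3 GPa
glacial till: 2070 kg/m³ × 9.80665 m/s² × 438 m = 8.891×10^6 Pa = 8.891×10^-3 GPa
unconsolidated sand: 1990 kg/m³ × 9.80665 m/s² × 477 m = 9.309×10^6 Pa = 9.309×10^-3 GPa
granite: 2650 kg/m³ × 9.80665 m/s² × 10789 m = 2.804×10^8 Pa = 0.2804 GPa
basalt: 2820 kg/m³ × 9.80665 m/s² × 2146 m = 5.935×10^7 Pa = 0.05935 GPa
Total = 3.592×10^-3 + 8.891×10^-3 + 9.309×10^-3 + 0.2804 + 0.05935 = 0.36152 GPa

0.36 GPa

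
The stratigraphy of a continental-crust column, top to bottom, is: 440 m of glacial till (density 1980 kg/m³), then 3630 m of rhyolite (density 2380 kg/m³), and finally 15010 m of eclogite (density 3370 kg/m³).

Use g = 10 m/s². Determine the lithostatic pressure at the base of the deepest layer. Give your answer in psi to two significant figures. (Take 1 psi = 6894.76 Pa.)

87000 psi

glacial till: 1980 kg/m³ × 10 m/s² × 440 m = 8.712×10^6 Pa = 1264 psi
rhyolite: 2380 kg/m³ × 10 m/s² × 3630 m = 8.639×10^7 Pa = 12530 psi
eclogite: 3370 kg/m³ × 10 m/s² × 15010 m = 5.058×10^8 Pa = 73365 psi
Total = 1264 + 12530 + 73365 = 87159 psi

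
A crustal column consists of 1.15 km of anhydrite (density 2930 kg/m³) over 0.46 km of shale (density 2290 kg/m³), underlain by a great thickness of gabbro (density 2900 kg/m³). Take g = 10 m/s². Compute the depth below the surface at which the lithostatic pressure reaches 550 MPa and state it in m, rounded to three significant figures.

Pressure at base of upper layers: 2930×10×1150 + 2290×10×460 = 4.423×10^7 Pa = 44.23 MPa
Remaining pressure to be supplied by gabbro: 5.500×10^8 − 4.423×10^7 = 5.058×10^8 Pa
Additional depth in gabbro = 5.058×10^8 Pa / (2900 kg/m³ × 10 m/s²) = 17440 m
Total depth = 1610 m + 17440 m = 19050 m

19100 m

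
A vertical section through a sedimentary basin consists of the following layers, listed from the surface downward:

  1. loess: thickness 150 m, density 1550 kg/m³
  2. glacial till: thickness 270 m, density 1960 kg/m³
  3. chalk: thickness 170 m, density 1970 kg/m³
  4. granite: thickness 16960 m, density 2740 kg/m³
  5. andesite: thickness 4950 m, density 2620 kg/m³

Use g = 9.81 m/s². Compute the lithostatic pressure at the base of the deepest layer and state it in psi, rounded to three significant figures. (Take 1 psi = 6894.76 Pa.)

86100 psi

loess: 1550 kg/m³ × 9.81 m/s² × 150 m = 2.281×10^6 Pa = 330.8 psi
glacial till: 1960 kg/m³ × 9.81 m/s² × 270 m = 5.191×10^6 Pa = 753.0 psi
chalk: 1970 kg/m³ × 9.81 m/s² × 170 m = 3.285×10^6 Pa = 476.5 psi
granite: 2740 kg/m³ × 9.81 m/s² × 16960 m = 4.559×10^8 Pa = 66119 psi
andesite: 2620 kg/m³ × 9.81 m/s² × 4950 m = 1.272×10^8 Pa = 18453 psi
Total = 330.8 + 753.0 + 476.5 + 66119 + 18453 = 86132 psi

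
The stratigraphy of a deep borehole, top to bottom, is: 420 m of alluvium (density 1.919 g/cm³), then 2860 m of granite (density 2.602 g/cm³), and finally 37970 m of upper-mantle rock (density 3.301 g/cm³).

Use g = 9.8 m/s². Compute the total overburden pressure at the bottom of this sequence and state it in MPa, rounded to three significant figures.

1310 MPa

alluvium: 1919 kg/m³ × 9.8 m/s² × 420 m = 7.899×10^6 Pa = 7.899 MPa
granite: 2602 kg/m³ × 9.8 m/s² × 2860 m = 7.293×10^7 Pa = 72.93 MPa
upper-mantle rock: 3301 kg/m³ × 9.8 m/s² × 37970 m = 1.228×10^9 Pa = 1228 MPa
Total = 7.899 + 72.93 + 1228 = 1309.1 MPa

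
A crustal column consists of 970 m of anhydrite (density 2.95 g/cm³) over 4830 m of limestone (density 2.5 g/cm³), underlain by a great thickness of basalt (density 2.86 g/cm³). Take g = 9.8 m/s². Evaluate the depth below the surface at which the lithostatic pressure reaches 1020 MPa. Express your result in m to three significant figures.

37000 m

Pressure at base of upper layers: 2950×9.8×970 + 2500×9.8×4830 = 1.464×10^8 Pa = 146.4 MPa
Remaining pressure to be supplied by basalt: 1.020×10^9 − 1.464×10^8 = 8.736×10^8 Pa
Additional depth in basalt = 8.736×10^8 Pa / (2860 kg/m³ × 9.8 m/s²) = 31170 m
Total depth = 5800 m + 31170 m = 36970 m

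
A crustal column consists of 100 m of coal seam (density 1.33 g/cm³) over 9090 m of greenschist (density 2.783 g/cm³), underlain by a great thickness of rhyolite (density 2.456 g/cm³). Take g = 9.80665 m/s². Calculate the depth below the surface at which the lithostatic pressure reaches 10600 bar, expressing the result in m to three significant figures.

42800 m

Pressure at base of upper layers: 1330×9.80665×100 + 2783×9.80665×9090 = 2.494×10^8 Pa = 2494 bar
Remaining pressure to be supplied by rhyolite: 1.060×10^9 − 2.494×10^8 = 8.106×10^8 Pa
Additional depth in rhyolite = 8.106×10^8 Pa / (2456 kg/m³ × 9.80665 m/s²) = 33656 m
Total depth = 9190 m + 33656 m = 42846 m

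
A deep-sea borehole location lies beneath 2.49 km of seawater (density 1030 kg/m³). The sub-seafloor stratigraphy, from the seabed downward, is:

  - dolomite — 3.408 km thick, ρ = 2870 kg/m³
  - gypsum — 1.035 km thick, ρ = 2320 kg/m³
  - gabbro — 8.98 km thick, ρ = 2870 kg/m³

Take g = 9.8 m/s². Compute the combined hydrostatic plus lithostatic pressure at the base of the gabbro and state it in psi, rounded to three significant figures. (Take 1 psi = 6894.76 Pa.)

57600 psi

seawater: 1030 kg/m³ × 9.8 m/s² × 2490 m = 2.513×10^7 Pa = 3645 psi
dolomite: 2870 kg/m³ × 9.8 m/s² × 3408 m = 9.585×10^7 Pa = 13902 psi
gypsum: 2320 kg/m³ × 9.8 m/s² × 1035 m = 2.353×10^7 Pa = 3413 psi
gabbro: 2870 kg/m³ × 9.8 m/s² × 8980 m = 2.526×10^8 Pa = 36632 psi
Total = 3645 + 13902 + 3413 + 36632 = 57593 psi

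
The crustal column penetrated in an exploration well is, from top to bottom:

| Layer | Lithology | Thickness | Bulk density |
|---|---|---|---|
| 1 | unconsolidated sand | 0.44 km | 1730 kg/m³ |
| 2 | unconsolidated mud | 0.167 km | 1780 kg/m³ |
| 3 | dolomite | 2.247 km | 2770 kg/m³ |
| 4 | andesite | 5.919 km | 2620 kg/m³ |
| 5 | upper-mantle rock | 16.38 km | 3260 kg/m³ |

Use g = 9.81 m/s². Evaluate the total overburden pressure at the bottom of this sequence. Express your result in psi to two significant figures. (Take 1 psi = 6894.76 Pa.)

unconsolidated sand: 1730 kg/m³ × 9.81 m/s² × 440 m = 7.467×10^6 Pa = 1083 psi
unconsolidated mud: 1780 kg/m³ × 9.81 m/s² × 167 m = 2.916×10^6 Pa = 422.9 psi
dolomite: 2770 kg/m³ × 9.81 m/s² × 2247 m = 6.106×10^7 Pa = 8856 psi
andesite: 2620 kg/m³ × 9.81 m/s² × 5919 m = 1.521×10^8 Pa = 22065 psi
upper-mantle rock: 3260 kg/m³ × 9.81 m/s² × 16380 m = 5.238×10^8 Pa = 75977 psi
Total = 1083 + 422.9 + 8856 + 22065 + 75977 = 1.0840×10^5 psi

110000 psi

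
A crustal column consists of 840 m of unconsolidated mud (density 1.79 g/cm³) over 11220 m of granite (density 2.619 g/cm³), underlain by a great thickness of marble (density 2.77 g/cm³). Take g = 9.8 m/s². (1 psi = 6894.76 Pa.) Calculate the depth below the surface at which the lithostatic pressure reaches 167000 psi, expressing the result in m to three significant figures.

Pressure at base of upper layers: 1790×9.8×840 + 2619×9.8×11220 = 3.027×10^8 Pa = 43904 psi
Remaining pressure to be supplied by marble: 1.151×10^9 − 3.027×10^8 = 8.487×10^8 Pa
Additional depth in marble = 8.487×10^8 Pa / (2770 kg/m³ × 9.8 m/s²) = 31265 m
Total depth = 12060 m + 31265 m = 43325 m

43300 m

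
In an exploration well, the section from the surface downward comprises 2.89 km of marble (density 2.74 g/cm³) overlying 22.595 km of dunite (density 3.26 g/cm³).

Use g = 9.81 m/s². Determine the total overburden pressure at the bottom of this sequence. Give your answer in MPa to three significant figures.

800 MPa

marble: 2740 kg/m³ × 9.81 m/s² × 2890 m = 7.768×10^7 Pa = 77.68 MPa
dunite: 3260 kg/m³ × 9.81 m/s² × 22595 m = 7.226×10^8 Pa = 722.6 MPa
Total = 77.68 + 722.6 = 800.28 MPa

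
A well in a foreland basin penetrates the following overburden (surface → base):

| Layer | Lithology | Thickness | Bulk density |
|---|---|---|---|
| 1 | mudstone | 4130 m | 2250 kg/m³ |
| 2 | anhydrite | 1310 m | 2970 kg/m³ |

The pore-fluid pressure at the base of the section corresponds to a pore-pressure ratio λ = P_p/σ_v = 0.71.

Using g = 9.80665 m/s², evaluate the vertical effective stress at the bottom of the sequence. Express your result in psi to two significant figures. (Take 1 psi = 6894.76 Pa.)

5400 psi

Overburden (lithostatic) stress σ_v:
mudstone: 2250 kg/m³ × 9.80665 m/s² × 4130 m = 9.113×10^7 Pa = 91.13 MPa
anhydrite: 2970 kg/m³ × 9.80665 m/s² × 1310 m = 3.815×10^7 Pa = 38.15 MPa
Total = 91.13 + 38.15 = 129.28 MPa
Pore pressure P_p = λ·σ_v = 0.71 × 129.3 MPa = 91.79 MPa
Effective stress σ' = σ_v − P_p = 129.3 − 91.79 = 37.492 MPa = 5437.8 psi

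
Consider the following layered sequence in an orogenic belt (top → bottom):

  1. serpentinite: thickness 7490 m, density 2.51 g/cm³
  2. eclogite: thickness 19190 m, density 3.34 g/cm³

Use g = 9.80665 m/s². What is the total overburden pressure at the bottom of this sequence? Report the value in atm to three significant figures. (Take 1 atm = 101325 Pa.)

8020 atm

serpentinite: 2510 kg/m³ × 9.80665 m/s² × 7490 m = 1.844×10^8 Pa = 1820 atm
eclogite: 3340 kg/m³ × 9.80665 m/s² × 19190 m = 6.286×10^8 Pa = 6203 atm
Total = 1820 + 6203 = 8022.9 atm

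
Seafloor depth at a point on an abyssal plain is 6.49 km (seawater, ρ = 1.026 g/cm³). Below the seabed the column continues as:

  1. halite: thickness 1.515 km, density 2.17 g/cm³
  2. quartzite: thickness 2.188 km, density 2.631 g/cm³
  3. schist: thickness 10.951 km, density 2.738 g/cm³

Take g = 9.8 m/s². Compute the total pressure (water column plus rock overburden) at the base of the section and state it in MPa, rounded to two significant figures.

seawater: 1026 kg/m³ × 9.8 m/s² × 6490 m = 6.526×10^7 Pa = 65.26 MPa
halite: 2170 kg/m³ × 9.8 m/s² × 1515 m = 3.222×10^7 Pa = 32.22 MPa
quartzite: 2631 kg/m³ × 9.8 m/s² × 2188 m = 5.641×10^7 Pa = 56.41 MPa
schist: 2738 kg/m³ × 9.8 m/s² × 10951 m = 2.938×10^8 Pa = 293.8 MPa
Total = 65.26 + 32.22 + 56.41 + 293.8 = 447.73 MPa

450 MPa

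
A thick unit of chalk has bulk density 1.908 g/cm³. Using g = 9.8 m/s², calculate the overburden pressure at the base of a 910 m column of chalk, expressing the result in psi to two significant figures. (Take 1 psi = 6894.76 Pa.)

2500 psi

chalk: 1908 kg/m³ × 9.8 m/s² × 910 m = 1.702×10^7 Pa = 2468 psi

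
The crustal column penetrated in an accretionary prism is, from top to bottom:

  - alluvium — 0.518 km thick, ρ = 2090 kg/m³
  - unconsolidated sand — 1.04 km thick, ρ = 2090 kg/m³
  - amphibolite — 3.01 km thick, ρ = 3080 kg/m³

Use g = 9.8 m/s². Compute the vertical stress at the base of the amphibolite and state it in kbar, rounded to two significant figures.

alluvium: 2090 kg/m³ × 9.8 m/s² × 518 m = 1.061×10^7 Pa = 0.1061 kbar
unconsolidated sand: 2090 kg/m³ × 9.8 m/s² × 1040 m = 2.130×10^7 Pa = 0.2130 kbar
amphibolite: 3080 kg/m³ × 9.8 m/s² × 3010 m = 9.085×10^7 Pa = 0.9085 kbar
Total = 0.1061 + 0.2130 + 0.9085 = 1.2276 kbar

1.2 kbar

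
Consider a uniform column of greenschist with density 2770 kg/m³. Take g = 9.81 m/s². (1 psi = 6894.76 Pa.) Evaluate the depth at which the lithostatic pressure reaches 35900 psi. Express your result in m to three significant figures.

h = P/(ρg) = 35900 psi / (2770 kg/m³ × 9.81 m/s²) = 2.475×10^8 Pa / 27174 Pa/m = 9108.9 m

9110 m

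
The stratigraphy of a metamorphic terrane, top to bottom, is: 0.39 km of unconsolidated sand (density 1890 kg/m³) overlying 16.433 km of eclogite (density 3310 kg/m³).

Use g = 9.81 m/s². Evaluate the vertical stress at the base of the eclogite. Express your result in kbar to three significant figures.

5.41 kbar

unconsolidated sand: 1890 kg/m³ × 9.81 m/s² × 390 m = 7.231×10^6 Pa = 0.07231 kbar
eclogite: 3310 kg/m³ × 9.81 m/s² × 16433 m = 5.336×10^8 Pa = 5.336 kbar
Total = 0.07231 + 5.336 = 5.4083 kbar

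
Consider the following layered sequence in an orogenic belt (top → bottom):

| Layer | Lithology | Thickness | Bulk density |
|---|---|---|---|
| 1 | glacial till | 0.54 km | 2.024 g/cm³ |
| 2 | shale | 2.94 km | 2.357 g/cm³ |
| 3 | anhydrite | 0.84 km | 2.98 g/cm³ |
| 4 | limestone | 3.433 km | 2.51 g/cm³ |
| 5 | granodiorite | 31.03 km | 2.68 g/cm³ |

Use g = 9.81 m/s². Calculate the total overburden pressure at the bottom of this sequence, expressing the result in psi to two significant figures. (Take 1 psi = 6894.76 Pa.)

glacial till: 2024 kg/m³ × 9.81 m/s² × 540 m = 1.072×10^7 Pa = 1555 psi
shale: 2357 kg/m³ × 9.81 m/s² × 2940 m = 6.798×10^7 Pa = 9860 psi
anhydrite: 2980 kg/m³ × 9.81 m/s² × 840 m = 2.456×10^7 Pa = 3562 psi
limestone: 2510 kg/m³ × 9.81 m/s² × 3433 m = 8.453×10^7 Pa = 12260 psi
granodiorite: 2680 kg/m³ × 9.81 m/s² × 31030 m = 8.158×10^8 Pa = 1.183×10^5 psi
Total = 1555 + 9860 + 3562 + 12260 + 1.183×10^5 = 1.4556×10^5 psi

150000 psi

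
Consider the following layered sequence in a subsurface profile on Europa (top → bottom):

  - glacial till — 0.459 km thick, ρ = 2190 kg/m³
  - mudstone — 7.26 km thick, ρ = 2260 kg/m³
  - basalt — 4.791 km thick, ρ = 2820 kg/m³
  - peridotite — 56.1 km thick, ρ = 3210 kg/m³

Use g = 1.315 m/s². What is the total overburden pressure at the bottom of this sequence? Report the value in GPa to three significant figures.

glacial till: 2190 kg/m³ × 1.315 m/s² × 459 m = 1.322×10^6 Pa = 1.322×10^-3 GPa
mudstone: 2260 kg/m³ × 1.315 m/s² × 7260 m = 2.158×10^7 Pa = 0.02158 GPa
basalt: 2820 kg/m³ × 1.315 m/s² × 4791 m = 1.777×10^7 Pa = 0.01777 GPa
peridotite: 3210 kg/m³ × 1.315 m/s² × 56100 m = 2.368×10^8 Pa = 0.2368 GPa
Total = 1.322×10^-3 + 0.02158 + 0.01777 + 0.2368 = 0.27747 GPa

0.277 GPa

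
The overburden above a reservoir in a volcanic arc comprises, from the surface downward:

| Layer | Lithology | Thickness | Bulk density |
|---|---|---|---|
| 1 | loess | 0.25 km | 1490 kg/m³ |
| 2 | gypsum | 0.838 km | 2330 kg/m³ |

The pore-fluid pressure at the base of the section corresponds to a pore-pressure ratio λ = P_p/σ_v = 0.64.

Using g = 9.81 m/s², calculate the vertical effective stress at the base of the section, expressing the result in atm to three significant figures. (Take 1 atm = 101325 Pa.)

81.0 atm

Overburden (lithostatic) stress σ_v:
loess: 1490 kg/m³ × 9.81 m/s² × 250 m = 3.654×10^6 Pa = 3.654 MPa
gypsum: 2330 kg/m³ × 9.81 m/s² × 838 m = 1.915×10^7 Pa = 19.15 MPa
Total = 3.654 + 19.15 = 22.809 MPa
Pore pressure P_p = λ·σ_v = 0.64 × 22.81 MPa = 14.60 MPa
Effective stress σ' = σ_v − P_p = 22.81 − 14.60 = 8.2111 MPa = 81.037 atm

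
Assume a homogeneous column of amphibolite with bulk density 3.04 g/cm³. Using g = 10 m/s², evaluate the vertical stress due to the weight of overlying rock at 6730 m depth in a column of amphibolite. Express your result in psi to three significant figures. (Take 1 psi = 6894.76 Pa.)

amphibolite: 3040 kg/m³ × 10 m/s² × 6730 m = 2.046×10^8 Pa = 29674 psi

29700 psi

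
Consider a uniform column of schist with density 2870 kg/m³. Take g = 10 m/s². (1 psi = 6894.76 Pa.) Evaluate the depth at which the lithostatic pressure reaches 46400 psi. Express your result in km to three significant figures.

11.1 km

h = P/(ρg) = 46400 psi / (2870 kg/m³ × 10 m/s²) = 3.199×10^8 Pa / 28700 Pa/m = 11147 m
= 11.147 km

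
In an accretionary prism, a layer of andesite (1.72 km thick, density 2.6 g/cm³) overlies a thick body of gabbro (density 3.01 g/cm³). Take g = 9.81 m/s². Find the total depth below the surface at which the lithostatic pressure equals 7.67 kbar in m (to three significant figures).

Pressure at base of upper layers: 2600×9.81×1720 = 4.387×10^7 Pa = 0.4387 kbar
Remaining pressure to be supplied by gabbro: 7.670×10^8 − 4.387×10^7 = 7.231×10^8 Pa
Additional depth in gabbro = 7.231×10^8 Pa / (3010 kg/m³ × 9.81 m/s²) = 24490 m
Total depth = 1720 m + 24490 m = 26210 m

26200 m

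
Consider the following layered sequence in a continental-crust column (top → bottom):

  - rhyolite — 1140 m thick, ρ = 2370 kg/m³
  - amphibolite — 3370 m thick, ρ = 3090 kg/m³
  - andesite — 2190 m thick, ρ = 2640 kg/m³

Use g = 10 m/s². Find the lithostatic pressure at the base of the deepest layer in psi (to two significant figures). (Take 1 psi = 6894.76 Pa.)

rhyolite: 2370 kg/m³ × 10 m/s² × 1140 m = 2.702×10^7 Pa = 3919 psi
amphibolite: 3090 kg/m³ × 10 m/s² × 3370 m = 1.041×10^8 Pa = 15103 psi
andesite: 2640 kg/m³ × 10 m/s² × 2190 m = 5.782×10^7 Pa = 8386 psi
Total = 3919 + 15103 + 8386 = 27407 psi

27000 psi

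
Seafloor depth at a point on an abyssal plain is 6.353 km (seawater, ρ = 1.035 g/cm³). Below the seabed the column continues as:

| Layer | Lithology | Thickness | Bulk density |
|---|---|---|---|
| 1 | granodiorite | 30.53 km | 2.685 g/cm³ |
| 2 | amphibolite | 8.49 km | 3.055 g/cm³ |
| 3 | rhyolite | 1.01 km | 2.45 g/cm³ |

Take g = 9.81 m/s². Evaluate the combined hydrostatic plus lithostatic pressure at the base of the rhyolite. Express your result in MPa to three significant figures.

seawater: 1035 kg/m³ × 9.81 m/s² × 6353 m = 6.450×10^7 Pa = 64.50 MPa
granodiorite: 2685 kg/m³ × 9.81 m/s² × 30530 m = 8.042×10^8 Pa = 804.2 MPa
amphibolite: 3055 kg/m³ × 9.81 m/s² × 8490 m = 2.544×10^8 Pa = 254.4 MPa
rhyolite: 2450 kg/m³ × 9.81 m/s² × 1010 m = 2.427×10^7 Pa = 24.27 MPa
Total = 64.50 + 804.2 + 254.4 + 24.27 = 1147.4 MPa

1150 MPa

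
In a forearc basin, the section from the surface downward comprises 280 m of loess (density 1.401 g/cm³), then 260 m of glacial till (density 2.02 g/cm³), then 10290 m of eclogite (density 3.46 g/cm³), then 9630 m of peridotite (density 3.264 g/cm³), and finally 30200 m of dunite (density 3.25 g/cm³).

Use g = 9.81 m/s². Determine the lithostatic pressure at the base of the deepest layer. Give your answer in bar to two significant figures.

loess: 1401 kg/m³ × 9.81 m/s² × 280 m = 3.848×10^6 Pa = 38.48 bar
glacial till: 2020 kg/m³ × 9.81 m/s² × 260 m = 5.152×10^6 Pa = 51.52 bar
eclogite: 3460 kg/m³ × 9.81 m/s² × 10290 m = 3.493×10^8 Pa = 3493 bar
peridotite: 3264 kg/m³ × 9.81 m/s² × 9630 m = 3.084×10^8 Pa = 3084 bar
dunite: 3250 kg/m³ × 9.81 m/s² × 30200 m = 9.629×10^8 Pa = 9629 bar
Total = 38.48 + 51.52 + 3493 + 3084 + 9629 = 16295 bar

16000 bar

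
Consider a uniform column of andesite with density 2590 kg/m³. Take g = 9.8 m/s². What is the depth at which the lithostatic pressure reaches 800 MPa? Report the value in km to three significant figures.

h = P/(ρg) = 800 MPa / (2590 kg/m³ × 9.8 m/s²) = 8.000×10^8 Pa / 25382 Pa/m = 31518 m
= 31.518 km

31.5 km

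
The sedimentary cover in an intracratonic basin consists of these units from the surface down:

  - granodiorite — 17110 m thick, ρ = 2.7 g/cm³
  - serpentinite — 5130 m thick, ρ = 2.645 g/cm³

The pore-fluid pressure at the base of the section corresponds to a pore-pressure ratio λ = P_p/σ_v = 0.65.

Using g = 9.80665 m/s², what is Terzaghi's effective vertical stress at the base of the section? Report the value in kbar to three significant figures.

2.05 kbar

Overburden (lithostatic) stress σ_v:
granodiorite: 2700 kg/m³ × 9.80665 m/s² × 17110 m = 4.530×10^8 Pa = 453.0 MPa
serpentinite: 2645 kg/m³ × 9.80665 m/s² × 5130 m = 1.331×10^8 Pa = 133.1 MPa
Total = 453.0 + 133.1 = 586.10 MPa
Pore pressure P_p = λ·σ_v = 0.65 × 586.1 MPa = 381.0 MPa
Effective stress σ' = σ_v − P_p = 586.1 − 381.0 = 205.14 MPa = 2.0514 kbar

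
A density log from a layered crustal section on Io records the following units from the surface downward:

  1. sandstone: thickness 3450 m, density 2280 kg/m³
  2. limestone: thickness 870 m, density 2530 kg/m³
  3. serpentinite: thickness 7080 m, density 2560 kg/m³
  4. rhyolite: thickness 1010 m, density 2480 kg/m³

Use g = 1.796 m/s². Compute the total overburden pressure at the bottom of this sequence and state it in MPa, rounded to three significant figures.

sandstone: 2280 kg/m³ × 1.796 m/s² × 3450 m = 1.413×10^7 Pa = 14.13 MPa
limestone: 2530 kg/m³ × 1.796 m/s² × 870 m = 3.953×10^6 Pa = 3.953 MPa
serpentinite: 2560 kg/m³ × 1.796 m/s² × 7080 m = 3.255×10^7 Pa = 32.55 MPa
rhyolite: 2480 kg/m³ × 1.796 m/s² × 1010 m = 4.499×10^6 Pa = 4.499 MPa
Total = 14.13 + 3.953 + 32.55 + 4.499 = 55.131 MPa

55.1 MPa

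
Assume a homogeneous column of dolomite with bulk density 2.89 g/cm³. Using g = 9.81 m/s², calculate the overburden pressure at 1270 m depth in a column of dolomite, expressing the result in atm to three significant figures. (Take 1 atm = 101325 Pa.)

dolomite: 2890 kg/m³ × 9.81 m/s² × 1270 m = 3.601×10^7 Pa = 355.3 atm

355 atm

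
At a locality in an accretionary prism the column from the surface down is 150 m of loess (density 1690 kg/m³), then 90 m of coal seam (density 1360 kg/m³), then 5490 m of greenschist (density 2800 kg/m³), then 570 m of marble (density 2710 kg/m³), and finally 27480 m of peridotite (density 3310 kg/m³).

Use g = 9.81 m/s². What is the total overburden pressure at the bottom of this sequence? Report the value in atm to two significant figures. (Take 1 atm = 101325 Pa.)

loess: 1690 kg/m³ × 9.81 m/s² × 150 m = 2.487×10^6 Pa = 24.54 atm
coal seam: 1360 kg/m³ × 9.81 m/s² × 90 m = 1.201×10^6 Pa = 11.85 atm
greenschist: 2800 kg/m³ × 9.81 m/s² × 5490 m = 1.508×10^8 Pa = 1488 atm
marble: 2710 kg/m³ × 9.81 m/s² × 570 m = 1.515×10^7 Pa = 149.6 atm
peridotite: 3310 kg/m³ × 9.81 m/s² × 27480 m = 8.923×10^8 Pa = 8806 atm
Total = 24.54 + 11.85 + 1488 + 149.6 + 8806 = 10481 atm

10000 atm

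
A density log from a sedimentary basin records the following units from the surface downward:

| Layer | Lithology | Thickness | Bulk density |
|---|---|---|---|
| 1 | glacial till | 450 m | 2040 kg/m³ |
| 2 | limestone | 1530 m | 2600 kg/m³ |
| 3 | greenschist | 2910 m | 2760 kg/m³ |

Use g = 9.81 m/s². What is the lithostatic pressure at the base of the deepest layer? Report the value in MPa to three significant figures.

glacial till: 2040 kg/m³ × 9.81 m/s² × 450 m = 9.006×10^6 Pa = 9.006 MPa
limestone: 2600 kg/m³ × 9.81 m/s² × 1530 m = 3.902×10^7 Pa = 39.02 MPa
greenschist: 2760 kg/m³ × 9.81 m/s² × 2910 m = 7.879×10^7 Pa = 78.79 MPa
Total = 9.006 + 39.02 + 78.79 = 126.82 MPa

127 MPa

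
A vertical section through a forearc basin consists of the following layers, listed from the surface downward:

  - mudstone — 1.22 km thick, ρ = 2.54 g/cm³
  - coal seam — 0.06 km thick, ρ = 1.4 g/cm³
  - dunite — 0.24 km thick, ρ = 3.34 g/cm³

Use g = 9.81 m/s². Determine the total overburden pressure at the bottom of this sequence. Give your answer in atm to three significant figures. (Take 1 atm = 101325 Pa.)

mudstone: 2540 kg/m³ × 9.81 m/s² × 1220 m = 3.040×10^7 Pa = 300.0 atm
coal seam: 1400 kg/m³ × 9.81 m/s² × 60 m = 8.240×10^5 Pa = 8.133 atm
dunite: 3340 kg/m³ × 9.81 m/s² × 240 m = 7.864×10^6 Pa = 77.61 atm
Total = 300.0 + 8.133 + 77.61 = 385.76 atm

386 atm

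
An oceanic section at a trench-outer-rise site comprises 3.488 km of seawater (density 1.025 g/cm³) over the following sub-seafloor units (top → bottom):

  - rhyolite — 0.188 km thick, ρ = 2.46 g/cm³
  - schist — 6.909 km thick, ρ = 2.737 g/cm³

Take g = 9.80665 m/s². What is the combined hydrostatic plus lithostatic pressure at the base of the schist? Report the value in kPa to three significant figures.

225000 kPa

seawater: 1025 kg/m³ × 9.80665 m/s² × 3488 m = 3.506×10^7 Pa = 35061 kPa
rhyolite: 2460 kg/m³ × 9.80665 m/s² × 188 m = 4.535×10^6 Pa = 4535 kPa
schist: 2737 kg/m³ × 9.80665 m/s² × 6909 m = 1.854×10^8 Pa = 1.854×10^5 kPa
Total = 35061 + 4535 + 1.854×10^5 = 2.2504×10^5 kPa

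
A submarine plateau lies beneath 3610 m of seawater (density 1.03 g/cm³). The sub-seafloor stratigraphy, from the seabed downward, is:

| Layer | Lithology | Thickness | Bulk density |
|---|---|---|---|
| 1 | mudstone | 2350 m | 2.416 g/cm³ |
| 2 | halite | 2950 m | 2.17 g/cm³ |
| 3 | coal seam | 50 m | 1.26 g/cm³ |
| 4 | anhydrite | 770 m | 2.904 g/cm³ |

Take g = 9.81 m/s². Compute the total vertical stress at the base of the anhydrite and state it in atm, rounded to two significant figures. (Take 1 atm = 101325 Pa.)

1800 atm

seawater: 1030 kg/m³ × 9.81 m/s² × 3610 m = 3.648×10^7 Pa = 360.0 atm
mudstone: 2416 kg/m³ × 9.81 m/s² × 2350 m = 5.570×10^7 Pa = 549.7 atm
halite: 2170 kg/m³ × 9.81 m/s² × 2950 m = 6.280×10^7 Pa = 619.8 atm
coal seam: 1260 kg/m³ × 9.81 m/s² × 50 m = 6.180×10^5 Pa = 6.099 atm
anhydrite: 2904 kg/m³ × 9.81 m/s² × 770 m = 2.194×10^7 Pa = 216.5 atm
Total = 360.0 + 549.7 + 619.8 + 6.099 + 216.5 = 1752.1 atm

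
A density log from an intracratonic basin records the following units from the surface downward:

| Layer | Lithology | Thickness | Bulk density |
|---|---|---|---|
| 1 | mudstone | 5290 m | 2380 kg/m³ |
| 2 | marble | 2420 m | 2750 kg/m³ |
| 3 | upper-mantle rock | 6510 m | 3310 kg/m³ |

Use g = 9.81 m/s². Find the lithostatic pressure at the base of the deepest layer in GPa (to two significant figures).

0.40 GPa

mudstone: 2380 kg/m³ × 9.81 m/s² × 5290 m = 1.235×10^8 Pa = 0.1235 GPa
marble: 2750 kg/m³ × 9.81 m/s² × 2420 m = 6.529×10^7 Pa = 0.06529 GPa
upper-mantle rock: 3310 kg/m³ × 9.81 m/s² × 6510 m = 2.114×10^8 Pa = 0.2114 GPa
Total = 0.1235 + 0.06529 + 0.2114 = 0.40018 GPa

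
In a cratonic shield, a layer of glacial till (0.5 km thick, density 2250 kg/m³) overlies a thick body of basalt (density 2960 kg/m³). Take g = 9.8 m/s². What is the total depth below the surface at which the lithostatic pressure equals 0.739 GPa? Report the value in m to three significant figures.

Pressure at base of upper layers: 2250×9.8×500 = 1.103×10^7 Pa = 0.01103 GPa
Remaining pressure to be supplied by basalt: 7.390×10^8 − 1.103×10^7 = 7.280×10^8 Pa
Additional depth in basalt = 7.280×10^8 Pa / (2960 kg/m³ × 9.8 m/s²) = 25096 m
Total depth = 500 m + 25096 m = 25596 m

25600 m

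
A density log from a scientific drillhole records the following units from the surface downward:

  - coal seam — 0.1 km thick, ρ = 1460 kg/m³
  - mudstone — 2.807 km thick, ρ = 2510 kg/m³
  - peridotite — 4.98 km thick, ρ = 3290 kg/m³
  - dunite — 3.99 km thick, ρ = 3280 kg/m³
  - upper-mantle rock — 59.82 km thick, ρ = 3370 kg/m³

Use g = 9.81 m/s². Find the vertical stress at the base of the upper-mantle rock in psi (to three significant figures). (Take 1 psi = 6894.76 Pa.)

339000 psi

coal seam: 1460 kg/m³ × 9.81 m/s² × 100 m = 1.432×10^6 Pa = 207.7 psi
mudstone: 2510 kg/m³ × 9.81 m/s² × 2807 m = 6.912×10^7 Pa = 10025 psi
peridotite: 3290 kg/m³ × 9.81 m/s² × 4980 m = 1.607×10^8 Pa = 23312 psi
dunite: 3280 kg/m³ × 9.81 m/s² × 3990 m = 1.284×10^8 Pa = 18621 psi
upper-mantle rock: 3370 kg/m³ × 9.81 m/s² × 59820 m = 1.978×10^9 Pa = 2.868×10^5 psi
Total = 207.7 + 10025 + 23312 + 18621 + 2.868×10^5 = 3.3900×10^5 psi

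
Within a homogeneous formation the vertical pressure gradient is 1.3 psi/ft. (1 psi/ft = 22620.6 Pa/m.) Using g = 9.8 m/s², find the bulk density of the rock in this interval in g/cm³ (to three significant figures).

3.00 g/cm³

ρ = (dP/dz)/g = 1.3 psi/ft / 9.8 m/s² = 29407 Pa/m / 9.8 m/s² = 3000.7 kg/m³
= 3.001 g/cm³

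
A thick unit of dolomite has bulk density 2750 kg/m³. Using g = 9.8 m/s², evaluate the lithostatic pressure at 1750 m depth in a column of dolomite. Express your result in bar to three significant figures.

472 bar

dolomite: 2750 kg/m³ × 9.8 m/s² × 1750 m = 4.716×10^7 Pa = 471.6 bar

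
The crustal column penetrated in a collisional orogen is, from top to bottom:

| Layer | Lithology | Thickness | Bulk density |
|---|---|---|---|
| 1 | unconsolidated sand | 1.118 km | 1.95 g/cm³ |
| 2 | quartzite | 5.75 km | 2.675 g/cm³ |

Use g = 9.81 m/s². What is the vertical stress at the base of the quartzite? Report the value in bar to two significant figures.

unconsolidated sand: 1950 kg/m³ × 9.81 m/s² × 1118 m = 2.139×10^7 Pa = 213.9 bar
quartzite: 2675 kg/m³ × 9.81 m/s² × 5750 m = 1.509×10^8 Pa = 1509 bar
Total = 213.9 + 1509 = 1722.8 bar

1700 bar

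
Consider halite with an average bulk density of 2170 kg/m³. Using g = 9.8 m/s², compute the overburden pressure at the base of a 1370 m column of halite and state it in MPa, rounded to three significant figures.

halite: 2170 kg/m³ × 9.8 m/s² × 1370 m = 2.913×10^7 Pa = 29.13 MPa

29.1 MPa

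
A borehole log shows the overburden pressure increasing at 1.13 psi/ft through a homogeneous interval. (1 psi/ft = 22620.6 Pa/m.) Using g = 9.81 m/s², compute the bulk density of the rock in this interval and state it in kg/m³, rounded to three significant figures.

ρ = (dP/dz)/g = 1.13 psi/ft / 9.81 m/s² = 25561 Pa/m / 9.81 m/s² = 2605.6 kg/m³

2610 kg/m³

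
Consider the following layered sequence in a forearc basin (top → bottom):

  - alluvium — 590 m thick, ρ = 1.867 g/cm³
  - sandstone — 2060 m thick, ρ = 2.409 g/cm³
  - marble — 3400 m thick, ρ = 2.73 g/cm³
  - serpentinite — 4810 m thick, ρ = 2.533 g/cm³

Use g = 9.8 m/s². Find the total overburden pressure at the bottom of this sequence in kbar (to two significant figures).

2.7 kbar

alluvium: 1867 kg/m³ × 9.8 m/s² × 590 m = 1.079×10^7 Pa = 0.1079 kbar
sandstone: 2409 kg/m³ × 9.8 m/s² × 2060 m = 4.863×10^7 Pa = 0.4863 kbar
marble: 2730 kg/m³ × 9.8 m/s² × 3400 m = 9.096×10^7 Pa = 0.9096 kbar
serpentinite: 2533 kg/m³ × 9.8 m/s² × 4810 m = 1.194×10^8 Pa = 1.194 kbar
Total = 0.1079 + 0.4863 + 0.9096 + 1.194 = 2.6979 kbar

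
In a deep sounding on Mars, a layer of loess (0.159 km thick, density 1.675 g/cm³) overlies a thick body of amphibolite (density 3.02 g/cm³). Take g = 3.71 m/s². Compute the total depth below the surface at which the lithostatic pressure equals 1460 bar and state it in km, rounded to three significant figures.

Pressure at base of upper layers: 1675×3.71×159 = 9.881×10^5 Pa = 9.881 bar
Remaining pressure to be supplied by amphibolite: 1.460×10^8 − 9.881×10^5 = 1.450×10^8 Pa
Additional depth in amphibolite = 1.450×10^8 Pa / (3020 kg/m³ × 3.71 m/s²) = 12943 m
Total depth = 159 m + 12943 m = 13102 m
= 13.102 km

13.1 km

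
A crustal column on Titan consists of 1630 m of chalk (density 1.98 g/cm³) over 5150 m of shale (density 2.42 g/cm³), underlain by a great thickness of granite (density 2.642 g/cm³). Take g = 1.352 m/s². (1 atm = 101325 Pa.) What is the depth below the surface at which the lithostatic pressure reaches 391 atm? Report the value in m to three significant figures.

11900 m

Pressure at base of upper layers: 1980×1.352×1630 + 2420×1.352×5150 = 2.121×10^7 Pa = 209.4 atm
Remaining pressure to be supplied by granite: 3.962×10^7 − 2.121×10^7 = 1.840×10^7 Pa
Additional depth in granite = 1.840×10^7 Pa / (2642 kg/m³ × 1.352 m/s²) = 5152.5 m
Total depth = 6780 m + 5152.5 m = 11933 m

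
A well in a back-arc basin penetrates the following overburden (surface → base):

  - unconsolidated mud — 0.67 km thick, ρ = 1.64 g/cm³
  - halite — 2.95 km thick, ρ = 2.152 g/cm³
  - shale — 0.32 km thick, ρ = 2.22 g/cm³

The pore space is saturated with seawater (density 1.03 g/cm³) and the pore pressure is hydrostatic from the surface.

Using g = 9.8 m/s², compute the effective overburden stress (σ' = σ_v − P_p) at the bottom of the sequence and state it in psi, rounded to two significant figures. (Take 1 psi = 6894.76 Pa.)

5800 psi

Overburden (lithostatic) stress σ_v:
unconsolidated mud: 1640 kg/m³ × 9.8 m/s² × 670 m = 1.077×10^7 Pa = 10.77 MPa
halite: 2152 kg/m³ × 9.8 m/s² × 2950 m = 6.221×10^7 Pa = 62.21 MPa
shale: 2220 kg/m³ × 9.8 m/s² × 320 m = 6.962×10^6 Pa = 6.962 MPa
Total = 10.77 + 62.21 + 6.962 = 79.944 MPa
Pore pressure P_p = 1030 kg/m³ × 9.8 m/s² × 3940 m = 3.977×10^7 Pa = 39.77 MPa
Effective stress σ' = σ_v − P_p = 79.94 − 39.77 = 40.174 MPa = 5826.8 psi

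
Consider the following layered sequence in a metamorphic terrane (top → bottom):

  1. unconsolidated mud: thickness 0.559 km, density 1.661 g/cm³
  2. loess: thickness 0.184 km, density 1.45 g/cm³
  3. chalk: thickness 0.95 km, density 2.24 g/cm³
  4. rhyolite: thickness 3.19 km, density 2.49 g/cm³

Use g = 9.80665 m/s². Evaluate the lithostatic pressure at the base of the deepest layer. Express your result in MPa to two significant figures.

unconsolidated mud: 1661 kg/m³ × 9.80665 m/s² × 559 m = 9.105×10^6 Pa = 9.105 MPa
loess: 1450 kg/m³ × 9.80665 m/s² × 184 m = 2.616×10^6 Pa = 2.616 MPa
chalk: 2240 kg/m³ × 9.80665 m/s² × 950 m = 2.087×10^7 Pa = 20.87 MPa
rhyolite: 2490 kg/m³ × 9.80665 m/s² × 3190 m = 7.790×10^7 Pa = 77.90 MPa
Total = 9.105 + 2.616 + 20.87 + 77.90 = 110.49 MPa

110 MPa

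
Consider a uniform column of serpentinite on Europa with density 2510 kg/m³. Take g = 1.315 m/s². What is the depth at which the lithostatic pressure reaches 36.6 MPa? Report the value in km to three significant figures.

11.1 km

h = P/(ρg) = 36.6 MPa / (2510 kg/m³ × 1.315 m/s²) = 3.660×10^7 Pa / 3300.7 Pa/m = 11089 m
= 11.089 km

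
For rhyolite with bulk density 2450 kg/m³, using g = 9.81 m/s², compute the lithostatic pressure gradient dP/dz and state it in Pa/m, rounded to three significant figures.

dP/dz = ρg = 2450 kg/m³ × 9.81 m/s² = 24034 Pa/m

24000 Pa/m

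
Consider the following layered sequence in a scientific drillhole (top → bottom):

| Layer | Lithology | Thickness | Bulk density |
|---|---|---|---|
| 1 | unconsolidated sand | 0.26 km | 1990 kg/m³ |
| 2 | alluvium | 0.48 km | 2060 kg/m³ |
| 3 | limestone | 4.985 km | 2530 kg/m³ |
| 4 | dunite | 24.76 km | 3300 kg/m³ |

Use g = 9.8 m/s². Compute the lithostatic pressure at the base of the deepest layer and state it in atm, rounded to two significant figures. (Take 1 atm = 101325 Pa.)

9300 atm

unconsolidated sand: 1990 kg/m³ × 9.8 m/s² × 260 m = 5.071×10^6 Pa = 50.04 atm
alluvium: 2060 kg/m³ × 9.8 m/s² × 480 m = 9.690×10^6 Pa = 95.64 atm
limestone: 2530 kg/m³ × 9.8 m/s² × 4985 m = 1.236×10^8 Pa = 1220 atm
dunite: 3300 kg/m³ × 9.8 m/s² × 24760 m = 8.007×10^8 Pa = 7903 atm
Total = 50.04 + 95.64 + 1220 + 7903 = 9268.2 atm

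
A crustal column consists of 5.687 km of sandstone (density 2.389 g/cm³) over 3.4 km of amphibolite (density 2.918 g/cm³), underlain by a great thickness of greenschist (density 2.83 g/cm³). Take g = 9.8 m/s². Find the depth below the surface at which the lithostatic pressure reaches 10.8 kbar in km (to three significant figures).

Pressure at base of upper layers: 2389×9.8×5687 + 2918×9.8×3400 = 2.304×10^8 Pa = 2.304 kbar
Remaining pressure to be supplied by greenschist: 1.080×10^9 − 2.304×10^8 = 8.496×10^8 Pa
Additional depth in greenschist = 8.496×10^8 Pa / (2830 kg/m³ × 9.8 m/s²) = 30635 m
Total depth = 9087 m + 30635 m = 39722 m
= 39.722 km

39.7 km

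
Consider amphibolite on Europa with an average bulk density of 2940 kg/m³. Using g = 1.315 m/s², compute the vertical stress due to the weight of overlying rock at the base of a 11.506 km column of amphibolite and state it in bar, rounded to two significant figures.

440 bar

amphibolite: 2940 kg/m³ × 1.315 m/s² × 11506 m = 4.448×10^7 Pa = 444.8 bar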